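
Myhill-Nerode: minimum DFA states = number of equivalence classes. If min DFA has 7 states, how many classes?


Myhill-Nerode theorem:
Number of equivalence classes = number of states in minimal DFA
Minimal DFA states = 7
Therefore equivalence classes = 7

7


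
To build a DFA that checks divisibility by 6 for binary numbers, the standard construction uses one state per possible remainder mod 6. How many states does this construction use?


Divisibility by 6 is tracked via the remainder mod 6: 0, 1, ..., 5
The construction assigns one state to each remainder
Number of remainders = 6

6


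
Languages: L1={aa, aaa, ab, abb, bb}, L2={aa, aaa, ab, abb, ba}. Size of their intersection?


L1 = {aa, aaa, ab, abb, bb}
L2 = {aa, aaa, ab, abb, ba}
Checking each string in L1 against L2:
  'aa': in L2? Yes
  'aaa': in L2? Yes
  'ab': in L2? Yes
  'abb': in L2? Yes
  'bb': in L2? No
Intersection = {aa, aaa, ab, abb}
|L1 ∩ L2| = 4

4


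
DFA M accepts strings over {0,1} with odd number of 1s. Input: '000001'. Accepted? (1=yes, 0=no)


DFA has 2 states: q_even (start, accept=no) and q_odd
Processing string '000001' character by character:
  Position 0: read '0', 1-count=0 -> q_even (no change)
  Position 1: read '0', 1-count=0 -> q_even (no change)
  Position 2: read '0', 1-count=0 -> q_even (no change)
  Position 3: read '0', 1-count=0 -> q_even (no change)
  Position 4: read '0', 1-count=0 -> q_even (no change)
  Position 5: read '1', 1-count=1 -> q_odd
Final state: q_odd, total 1s = 1 (odd); the DFA requires an odd count -> accept

1


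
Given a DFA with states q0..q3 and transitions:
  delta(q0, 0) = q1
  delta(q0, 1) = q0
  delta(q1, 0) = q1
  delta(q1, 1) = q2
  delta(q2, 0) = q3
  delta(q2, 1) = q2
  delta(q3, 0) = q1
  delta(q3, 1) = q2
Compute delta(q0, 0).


Looking up transition function:
delta(q0, 0) in the table
Row: q0, Column: 0
Result: q1

q1


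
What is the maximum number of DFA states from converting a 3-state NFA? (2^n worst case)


NFA has 3 states
Subset construction: each DFA state = subset of NFA states
Maximum subsets = 2^3
2^3 = 8

8


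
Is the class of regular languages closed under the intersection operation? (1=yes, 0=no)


Regular languages are closed under:
- Union (DFA product construction)
- Intersection (DFA product construction)
- Complement (swap accept/reject states)
- Concatenation (NFA construction)
- Kleene star (NFA construction)
intersection is in this list
Therefore: closed

1


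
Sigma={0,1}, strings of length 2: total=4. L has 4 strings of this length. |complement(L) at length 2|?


Alphabet: {0,1}
String length: 2
Total strings of length 2 = 2^2 = 4
Strings in L = 4
Complement = total - |L|
= 4 - 4
= 0

0


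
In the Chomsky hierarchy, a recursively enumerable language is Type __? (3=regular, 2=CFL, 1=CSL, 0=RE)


Chomsky hierarchy levels:
  Type 3: Regular (DFA/NFA/regex)
  Type 2: Context-free (PDA)
  Type 1: Context-sensitive
  Type 0: Recursively enumerable (TM)
'recursively enumerable' corresponds to Type 0

0


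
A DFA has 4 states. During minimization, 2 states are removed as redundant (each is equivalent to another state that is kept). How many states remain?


Original DFA: 4 states
Redundant states removed: 2
Minimized states = original - removed
= 4 - 2
= 2

2


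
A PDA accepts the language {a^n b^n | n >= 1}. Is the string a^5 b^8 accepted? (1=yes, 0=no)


Language requires equal numbers of a's and b's
PDA pushes for each 'a', pops for each 'b'
Number of a's = 5
Number of b's = 8
5 != 8 -> Reject

0


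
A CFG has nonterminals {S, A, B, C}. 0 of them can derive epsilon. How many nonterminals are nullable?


Nonterminals: {S, A, B, C}
A nonterminal is nullable if it can derive epsilon
Counting nullable nonterminals: 0
Total nullable = 0

0


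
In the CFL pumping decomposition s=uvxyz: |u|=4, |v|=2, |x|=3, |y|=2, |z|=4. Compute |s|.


|s| = |u| + |v| + |x| + |y| + |z|
= 4 + 2 + 3 + 2 + 4
= 6 + 3 + 6
= 9 + 6
= 15

15


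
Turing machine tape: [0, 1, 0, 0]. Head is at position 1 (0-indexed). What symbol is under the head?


Tape: [0, 1, 0, 0]
Positions: 0 1 2 3
Values:    0 1 0 0
Head at position 1
tape[1] = 1

1


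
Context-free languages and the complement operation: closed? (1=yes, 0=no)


CFL closure properties:
  Closed under: union, concatenation, Kleene star
  NOT closed under: intersection, complement
Operation 'complement' is in not-closed list -> No (not closed)

0


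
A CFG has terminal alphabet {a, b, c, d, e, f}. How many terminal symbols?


Terminal symbols: a, b, c, d, e, f
Counting each: a (#1), b (#2), c (#3), d (#4), e (#5), f (#6)
Total = 6

6


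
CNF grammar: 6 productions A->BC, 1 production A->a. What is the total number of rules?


CNF allows two rule forms:
  A -> BC (binary): 6 rules
  A -> a (terminal): 1 rule
Total = 6 + 1 = 7

7


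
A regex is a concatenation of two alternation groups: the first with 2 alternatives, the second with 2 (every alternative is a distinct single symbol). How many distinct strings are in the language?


First group: 2 alternatives
Second group: 2 alternatives
Concatenation: each choice from group 1 pairs with each from group 2
Total = 2 x 2 = 4

4


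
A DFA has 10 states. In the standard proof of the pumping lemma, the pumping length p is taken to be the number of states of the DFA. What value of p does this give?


Pumping lemma for regular languages (standard proof):
Take p = |Q|, the number of DFA states.
Any string of length >= |Q| passes through |Q|+1 states while reading its first |Q| symbols,
so by pigeonhole some state repeats, giving the loop that can be pumped.
Here |Q| = 10
Therefore the proof uses p = 10

10


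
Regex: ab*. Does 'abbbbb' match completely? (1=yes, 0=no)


Pattern: ab*
String: 'abbbbb'
Pattern requires: exactly one 'a' followed by zero or more 'b's
First char is 'a' -> OK
Rest 'bbbbb': all b's? Yes
Result: 1

1


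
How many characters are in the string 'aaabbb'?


String: 'aaabbb'
Counting characters:
  'a' appears 3 time(s)
  'b' appears 3 time(s)
Total length = 3 + 3 = 6

6


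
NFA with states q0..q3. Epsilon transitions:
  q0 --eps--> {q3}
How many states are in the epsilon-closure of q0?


Starting from q0
Initialize closure = {q0}
Follow epsilon from q0 -> add q3
Final closure: {q0, q3}
Size = 2

2


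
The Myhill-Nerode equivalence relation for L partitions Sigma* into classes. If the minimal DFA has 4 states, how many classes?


Myhill-Nerode theorem:
Number of equivalence classes = number of states in minimal DFA
Minimal DFA states = 4
Therefore equivalence classes = 4

4


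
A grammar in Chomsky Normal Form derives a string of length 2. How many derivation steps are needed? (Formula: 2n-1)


Chomsky Normal Form derivation:
String length n = 2
Each step either:
  - Splits a nonterminal into two (n-1 such steps)
  - Converts a nonterminal to terminal (n such steps)
Total = (n-1) + n = 2n - 1
= 2(2) - 1
= 4 - 1
= 3

3


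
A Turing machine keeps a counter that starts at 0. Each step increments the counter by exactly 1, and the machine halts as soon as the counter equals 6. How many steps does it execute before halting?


Counter starts at 0. Counting sequence:
  Step 1: counter = 1
  Step 2: counter = 2
  Step 3: counter = 3
  Step 4: counter = 4
  Step 5: counter = 5
  Step 6: counter = 6
Counter reached 6 -> halt
Total steps = 6

6


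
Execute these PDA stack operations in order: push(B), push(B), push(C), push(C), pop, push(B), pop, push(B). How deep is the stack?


Tracing stack operations:
  push(B) -> stack = [B], depth=1
  push(B) -> stack = [B,B], depth=2
  push(C) -> stack = [B,B,C], depth=3
  push(C) -> stack = [B,B,C,C], depth=4
  pop -> removed C, stack = [B,B,C], depth=3
  push(B) -> stack = [B,B,C,B], depth=4
  pop -> removed B, stack = [B,B,C], depth=3
  push(B) -> stack = [B,B,C,B], depth=4
Final depth = 4

4


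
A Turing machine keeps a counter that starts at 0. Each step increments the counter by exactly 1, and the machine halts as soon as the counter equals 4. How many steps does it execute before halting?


Counter starts at 0. Counting sequence:
  Step 1: counter = 1
  Step 2: counter = 2
  Step 3: counter = 3
  Step 4: counter = 4
Counter reached 4 -> halt
Total steps = 4

4


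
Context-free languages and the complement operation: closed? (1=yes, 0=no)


CFL closure properties:
  Closed under: union, concatenation, Kleene star
  NOT closed under: intersection, complement
Operation 'complement' is in not-closed list -> No (not closed)

0


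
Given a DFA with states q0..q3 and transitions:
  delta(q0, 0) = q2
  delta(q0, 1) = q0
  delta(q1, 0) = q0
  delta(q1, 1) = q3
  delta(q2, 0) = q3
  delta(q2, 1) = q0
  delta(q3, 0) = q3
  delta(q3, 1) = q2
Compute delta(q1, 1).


Looking up transition function:
delta(q1, 1) in the table
Row: q1, Column: 1
Result: q3

q3


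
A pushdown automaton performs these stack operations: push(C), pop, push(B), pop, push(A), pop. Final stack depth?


Tracing stack operations:
  push(C) -> stack = [C], depth=1
  pop -> removed C, stack = [], depth=0
  push(B) -> stack = [B], depth=1
  pop -> removed B, stack = [], depth=0
  push(A) -> stack = [A], depth=1
  pop -> removed A, stack = [], depth=0
Final depth = 0

0


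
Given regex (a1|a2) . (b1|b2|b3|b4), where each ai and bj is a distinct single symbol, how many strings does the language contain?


First group: 2 alternatives
Second group: 4 alternatives
Concatenation: each choice from group 1 pairs with each from group 2
Total = 2 x 4 = 8

8


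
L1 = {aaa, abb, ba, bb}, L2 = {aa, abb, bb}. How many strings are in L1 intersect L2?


L1 = {aaa, abb, ba, bb}
L2 = {aa, abb, bb}
Checking each string in L1 against L2:
  'aaa': in L2? No
  'abb': in L2? Yes
  'ba': in L2? No
  'bb': in L2? Yes
Intersection = {abb, bb}
|L1 ∩ L2| = 2

2


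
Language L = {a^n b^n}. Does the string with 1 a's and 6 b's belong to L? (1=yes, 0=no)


Language requires equal numbers of a's and b's
PDA pushes for each 'a', pops for each 'b'
Number of a's = 1
Number of b's = 6
1 != 6 -> Reject

0


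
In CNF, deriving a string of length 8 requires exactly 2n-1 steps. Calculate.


Chomsky Normal Form derivation:
String length n = 8
Each step either:
  - Splits a nonterminal into two (n-1 such steps)
  - Converts a nonterminal to terminal (n such steps)
Total = (n-1) + n = 2n - 1
= 2(8) - 1
= 16 - 1
= 15

15


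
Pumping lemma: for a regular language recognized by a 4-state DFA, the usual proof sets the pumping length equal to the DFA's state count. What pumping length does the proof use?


Pumping lemma for regular languages (standard proof):
Take p = |Q|, the number of DFA states.
Any string of length >= |Q| passes through |Q|+1 states while reading its first |Q| symbols,
so by pigeonhole some state repeats, giving the loop that can be pumped.
Here |Q| = 4
Therefore the proof uses p = 4

4


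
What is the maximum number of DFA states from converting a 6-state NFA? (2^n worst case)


NFA has 6 states
Subset construction: each DFA state = subset of NFA states
Maximum subsets = 2^6
2^6 = 64

64


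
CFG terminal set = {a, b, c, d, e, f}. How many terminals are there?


Terminal symbols: a, b, c, d, e, f
Counting each: a (#1), b (#2), c (#3), d (#4), e (#5), f (#6)
Total = 6

6


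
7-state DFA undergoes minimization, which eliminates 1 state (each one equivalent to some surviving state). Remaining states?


Original DFA: 7 states
Redundant states removed: 1
Minimized states = original - removed
= 7 - 1
= 6

6


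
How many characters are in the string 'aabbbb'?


String: 'aabbbb'
Counting characters:
  'a' appears 2 time(s)
  'b' appears 4 time(s)
Total length = 2 + 4 = 6

6


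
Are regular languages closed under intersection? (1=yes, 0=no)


Regular languages are closed under:
- Union (DFA product construction)
- Intersection (DFA product construction)
- Complement (swap accept/reject states)
- Concatenation (NFA construction)
- Kleene star (NFA construction)
intersection is in this list
Therefore: closed

1


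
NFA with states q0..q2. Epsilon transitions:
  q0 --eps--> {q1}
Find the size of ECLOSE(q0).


Starting from q0
Initialize closure = {q0}
Follow epsilon from q0 -> add q1
Final closure: {q0, q1}
Size = 2

2


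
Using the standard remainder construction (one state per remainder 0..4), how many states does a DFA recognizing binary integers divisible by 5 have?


Divisibility by 5 is tracked via the remainder mod 5: 0, 1, ..., 4
The construction assigns one state to each remainder
Number of remainders = 5

5


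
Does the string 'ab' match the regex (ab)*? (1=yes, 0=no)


Pattern: (ab)*
String: 'ab'
Pattern requires: zero or more repetitions of 'ab'
Pairs: ['ab']
All pairs are 'ab'? Yes
Result: 1

1


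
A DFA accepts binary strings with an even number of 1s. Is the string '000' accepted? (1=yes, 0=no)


DFA has 2 states: q_even (start, accept=yes) and q_odd
Processing string '000' character by character:
  Position 0: read '0', 1-count=0 -> q_even (no change)
  Position 1: read '0', 1-count=0 -> q_even (no change)
  Position 2: read '0', 1-count=0 -> q_even (no change)
Final state: q_even, total 1s = 0 (even); the DFA requires an even count -> accept

1


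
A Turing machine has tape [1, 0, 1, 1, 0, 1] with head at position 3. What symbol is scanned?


Tape: [1, 0, 1, 1, 0, 1]
Positions: 0 1 2 3 4 5
Values:    1 0 1 1 0 1
Head at position 3
tape[3] = 1

1


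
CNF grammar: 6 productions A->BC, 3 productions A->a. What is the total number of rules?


CNF allows two rule forms:
  A -> BC (binary): 6 rules
  A -> a (terminal): 3 rules
Total = 6 + 3 = 9

9


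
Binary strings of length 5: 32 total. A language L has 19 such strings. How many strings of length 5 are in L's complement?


Alphabet: {0,1}
String length: 5
Total strings of length 5 = 2^5 = 32
Strings in L = 19
Complement = total - |L|
= 32 - 19
= 13

13


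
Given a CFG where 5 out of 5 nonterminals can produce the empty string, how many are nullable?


Nonterminals: {S, A, B, C, D}
A nonterminal is nullable if it can derive epsilon
Counting nullable nonterminals: 5
Total nullable = 5

5


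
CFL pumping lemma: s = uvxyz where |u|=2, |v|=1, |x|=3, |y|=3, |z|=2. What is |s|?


|s| = |u| + |v| + |x| + |y| + |z|
= 2 + 1 + 3 + 3 + 2
= 3 + 3 + 5
= 6 + 5
= 11

11


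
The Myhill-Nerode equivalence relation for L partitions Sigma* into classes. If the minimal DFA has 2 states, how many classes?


Myhill-Nerode theorem:
Number of equivalence classes = number of states in minimal DFA
Minimal DFA states = 2
Therefore equivalence classes = 2

2


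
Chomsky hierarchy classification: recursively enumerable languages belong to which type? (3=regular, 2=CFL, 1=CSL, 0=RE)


Chomsky hierarchy levels:
  Type 3: Regular (DFA/NFA/regex)
  Type 2: Context-free (PDA)
  Type 1: Context-sensitive
  Type 0: Recursively enumerable (TM)
'recursively enumerable' corresponds to Type 0

0


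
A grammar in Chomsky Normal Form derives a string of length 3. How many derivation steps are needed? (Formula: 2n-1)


Chomsky Normal Form derivation:
String length n = 3
Each step either:
  - Splits a nonterminal into two (n-1 such steps)
  - Converts a nonterminal to terminal (n such steps)
Total = (n-1) + n = 2n - 1
= 2(3) - 1
= 6 - 1
= 5

5


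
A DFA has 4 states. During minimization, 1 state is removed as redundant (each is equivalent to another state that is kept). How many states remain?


Original DFA: 4 states
Redundant states removed: 1
Minimized states = original - removed
= 4 - 1
= 3

3


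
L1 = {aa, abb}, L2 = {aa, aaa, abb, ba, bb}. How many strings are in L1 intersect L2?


L1 = {aa, abb}
L2 = {aa, aaa, abb, ba, bb}
Checking each string in L1 against L2:
  'aa': in L2? Yes
  'abb': in L2? Yes
Intersection = {aa, abb}
|L1 ∩ L2| = 2

2


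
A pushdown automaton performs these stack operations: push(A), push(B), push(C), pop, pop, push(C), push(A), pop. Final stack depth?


Tracing stack operations:
  push(A) -> stack = [A], depth=1
  push(B) -> stack = [A,B], depth=2
  push(C) -> stack = [A,B,C], depth=3
  pop -> removed C, stack = [A,B], depth=2
  pop -> removed B, stack = [A], depth=1
  push(C) -> stack = [A,C], depth=2
  push(A) -> stack = [A,C,A], depth=3
  pop -> removed A, stack = [A,C], depth=2
Final depth = 2

2


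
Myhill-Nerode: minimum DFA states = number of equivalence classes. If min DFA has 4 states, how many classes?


Myhill-Nerode theorem:
Number of equivalence classes = number of states in minimal DFA
Minimal DFA states = 4
Therefore equivalence classes = 4

4


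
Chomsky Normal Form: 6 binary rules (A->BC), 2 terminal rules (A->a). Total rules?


CNF allows two rule forms:
  A -> BC (binary): 6 rules
  A -> a (terminal): 2 rules
Total = 6 + 2 = 8

8


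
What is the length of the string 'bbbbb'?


String: 'bbbbb'
Counting characters:
  'b' appears 5 time(s)
Total length = 0 + 5 = 5

5


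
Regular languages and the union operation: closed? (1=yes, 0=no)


Regular languages are closed under all standard operations:
- Union: Yes (product construction)
- Intersection: Yes (product construction)
- Complement: Yes (swap accept/reject)
- Concatenation: Yes (NFA construction)
Operation: union -> Closed

1


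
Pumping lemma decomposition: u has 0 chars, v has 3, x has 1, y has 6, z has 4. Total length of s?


|s| = |u| + |v| + |x| + |y| + |z|
= 0 + 3 + 1 + 6 + 4
= 3 + 1 + 10
= 4 + 10
= 14

14


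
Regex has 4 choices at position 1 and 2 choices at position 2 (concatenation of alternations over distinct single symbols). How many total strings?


First group: 4 alternatives
Second group: 2 alternatives
Concatenation: each choice from group 1 pairs with each from group 2
Total = 4 x 2 = 8

8


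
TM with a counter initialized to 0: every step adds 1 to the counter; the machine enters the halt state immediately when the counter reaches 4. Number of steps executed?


Counter starts at 0. Counting sequence:
  Step 1: counter = 1
  Step 2: counter = 2
  Step 3: counter = 3
  Step 4: counter = 4
Counter reached 4 -> halt
Total steps = 4

4


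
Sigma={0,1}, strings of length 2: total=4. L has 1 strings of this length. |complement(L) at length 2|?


Alphabet: {0,1}
String length: 2
Total strings of length 2 = 2^2 = 4
Strings in L = 1
Complement = total - |L|
= 4 - 1
= 3

3


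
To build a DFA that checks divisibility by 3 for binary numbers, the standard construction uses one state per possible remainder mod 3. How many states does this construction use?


Divisibility by 3 is tracked via the remainder mod 3: 0, 1, ..., 2
The construction assigns one state to each remainder
Number of remainders = 3

3


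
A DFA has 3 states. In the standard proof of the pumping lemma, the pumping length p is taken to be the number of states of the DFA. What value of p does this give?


Pumping lemma for regular languages (standard proof):
Take p = |Q|, the number of DFA states.
Any string of length >= |Q| passes through |Q|+1 states while reading its first |Q| symbols,
so by pigeonhole some state repeats, giving the loop that can be pumped.
Here |Q| = 3
Therefore the proof uses p = 3

3


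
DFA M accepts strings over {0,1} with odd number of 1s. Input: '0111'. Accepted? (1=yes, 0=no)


DFA has 2 states: q_even (start, accept=no) and q_odd
Processing string '0111' character by character:
  Position 0: read '0', 1-count=0 -> q_even (no change)
  Position 1: read '1', 1-count=1 -> q_odd
  Position 2: read '1', 1-count=2 -> q_even
  Position 3: read '1', 1-count=3 -> q_odd
Final state: q_odd, total 1s = 3 (odd); the DFA requires an odd count -> accept

1


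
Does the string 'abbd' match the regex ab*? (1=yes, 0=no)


Pattern: ab*
String: 'abbd'
Pattern requires: exactly one 'a' followed by zero or more 'b's
First char is 'a' -> OK
Rest 'bbd': all b's? No
Result: 0

0


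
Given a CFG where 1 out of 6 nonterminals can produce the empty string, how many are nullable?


Nonterminals: {S, A, B, C, D, E}
A nonterminal is nullable if it can derive epsilon
Counting nullable nonterminals: 1
Total nullable = 1

1


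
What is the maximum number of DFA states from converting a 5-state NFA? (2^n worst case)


NFA has 5 states
Subset construction: each DFA state = subset of NFA states
Maximum subsets = 2^5
2^5 = 32

32


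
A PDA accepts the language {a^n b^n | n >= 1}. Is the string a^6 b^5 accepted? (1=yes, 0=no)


Language requires equal numbers of a's and b's
PDA pushes for each 'a', pops for each 'b'
Number of a's = 6
Number of b's = 5
6 != 5 -> Reject

0


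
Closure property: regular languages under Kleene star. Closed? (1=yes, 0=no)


Regular languages are closed under:
- Union (DFA product construction)
- Intersection (DFA product construction)
- Complement (swap accept/reject states)
- Concatenation (NFA construction)
- Kleene star (NFA construction)
Kleene star is in this list
Therefore: closed

1


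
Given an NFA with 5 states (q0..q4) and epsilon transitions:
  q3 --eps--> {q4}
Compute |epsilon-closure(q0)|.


Starting from q0
Initialize closure = {q0}
q0 has no outgoing epsilon transitions -> nothing to add
Final closure: {q0}
Size = 1

1


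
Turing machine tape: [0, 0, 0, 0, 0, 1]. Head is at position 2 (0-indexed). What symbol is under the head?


Tape: [0, 0, 0, 0, 0, 1]
Positions: 0 1 2 3 4 5
Values:    0 0 0 0 0 1
Head at position 2
tape[2] = 0

0


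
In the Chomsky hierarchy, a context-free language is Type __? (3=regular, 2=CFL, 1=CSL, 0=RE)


Chomsky hierarchy levels:
  Type 3: Regular (DFA/NFA/regex)
  Type 2: Context-free (PDA)
  Type 1: Context-sensitive
  Type 0: Recursively enumerable (TM)
'context-free' corresponds to Type 2

2


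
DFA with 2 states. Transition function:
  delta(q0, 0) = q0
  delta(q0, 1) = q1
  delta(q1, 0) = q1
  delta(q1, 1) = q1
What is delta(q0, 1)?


Looking up transition function:
delta(q0, 1) in the table
Row: q0, Column: 1
Result: q1

q1


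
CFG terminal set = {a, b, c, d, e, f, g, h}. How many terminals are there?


Terminal symbols: a, b, c, d, e, f, g, h
Counting each: a (#1), b (#2), c (#3), d (#4), e (#5), f (#6), g (#7), h (#8)
Total = 8

8


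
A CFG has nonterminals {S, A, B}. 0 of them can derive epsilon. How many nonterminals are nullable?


Nonterminals: {S, A, B}
A nonterminal is nullable if it can derive epsilon
Counting nullable nonterminals: 0
Total nullable = 0

0


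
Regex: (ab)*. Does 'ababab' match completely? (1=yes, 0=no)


Pattern: (ab)*
String: 'ababab'
Pattern requires: zero or more repetitions of 'ab'
Pairs: ['ab', 'ab', 'ab']
All pairs are 'ab'? Yes
Result: 1

1


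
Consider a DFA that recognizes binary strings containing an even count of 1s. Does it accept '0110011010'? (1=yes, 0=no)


DFA has 2 states: q_even (start, accept=yes) and q_odd
Processing string '0110011010' character by character:
  Position 0: read '0', 1-count=0 -> q_even (no change)
  Position 1: read '1', 1-count=1 -> q_odd
  Position 2: read '1', 1-count=2 -> q_even
  Position 3: read '0', 1-count=2 -> q_even (no change)
  Position 4: read '0', 1-count=2 -> q_even (no change)
  Position 5: read '1', 1-count=3 -> q_odd
  Position 6: read '1', 1-count=4 -> q_even
  Position 7: read '0', 1-count=4 -> q_even (no change)
  Position 8: read '1', 1-count=5 -> q_odd
  Position 9: read '0', 1-count=5 -> q_odd (no change)
Final state: q_odd, total 1s = 5 (odd); the DFA requires an even count -> reject

0


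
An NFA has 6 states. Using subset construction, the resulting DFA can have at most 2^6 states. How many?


NFA has 6 states
Subset construction: each DFA state = subset of NFA states
Maximum subsets = 2^6
2^6 = 64

64


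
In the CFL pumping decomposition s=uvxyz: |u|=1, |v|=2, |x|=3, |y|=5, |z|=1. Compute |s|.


|s| = |u| + |v| + |x| + |y| + |z|
= 1 + 2 + 3 + 5 + 1
= 3 + 3 + 6
= 6 + 6
= 12

12


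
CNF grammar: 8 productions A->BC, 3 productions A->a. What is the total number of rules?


CNF allows two rule forms:
  A -> BC (binary): 8 rules
  A -> a (terminal): 3 rules
Total = 8 + 3 = 11

11


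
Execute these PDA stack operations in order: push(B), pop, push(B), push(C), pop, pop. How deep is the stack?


Tracing stack operations:
  push(B) -> stack = [B], depth=1
  pop -> removed B, stack = [], depth=0
  push(B) -> stack = [B], depth=1
  push(C) -> stack = [B,C], depth=2
  pop -> removed C, stack = [B], depth=1
  pop -> removed B, stack = [], depth=0
Final depth = 0

0


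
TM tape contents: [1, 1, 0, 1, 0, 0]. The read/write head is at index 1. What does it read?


Tape: [1, 1, 0, 1, 0, 0]
Positions: 0 1 2 3 4 5
Values:    1 1 0 1 0 0
Head at position 1
tape[1] = 1

1


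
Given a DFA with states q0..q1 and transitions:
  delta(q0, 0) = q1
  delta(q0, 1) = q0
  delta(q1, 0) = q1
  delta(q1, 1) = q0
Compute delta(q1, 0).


Looking up transition function:
delta(q1, 0) in the table
Row: q1, Column: 0
Result: q1

q1


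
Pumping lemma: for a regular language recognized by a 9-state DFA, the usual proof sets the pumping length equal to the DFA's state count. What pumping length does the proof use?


Pumping lemma for regular languages (standard proof):
Take p = |Q|, the number of DFA states.
Any string of length >= |Q| passes through |Q|+1 states while reading its first |Q| symbols,
so by pigeonhole some state repeats, giving the loop that can be pumped.
Here |Q| = 9
Therefore the proof uses p = 9

9


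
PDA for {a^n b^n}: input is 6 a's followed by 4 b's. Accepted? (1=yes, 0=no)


Language requires equal numbers of a's and b's
PDA pushes for each 'a', pops for each 'b'
Number of a's = 6
Number of b's = 4
6 != 4 -> Reject

0


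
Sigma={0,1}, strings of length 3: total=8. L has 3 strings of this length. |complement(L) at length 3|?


Alphabet: {0,1}
String length: 3
Total strings of length 3 = 2^3 = 8
Strings in L = 3
Complement = total - |L|
= 8 - 3
= 5

5


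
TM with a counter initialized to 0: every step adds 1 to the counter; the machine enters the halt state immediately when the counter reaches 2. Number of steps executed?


Counter starts at 0. Counting sequence:
  Step 1: counter = 1
  Step 2: counter = 2
Counter reached 2 -> halt
Total steps = 2

2


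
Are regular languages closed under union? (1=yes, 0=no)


Regular languages are closed under:
- Union (DFA product construction)
- Intersection (DFA product construction)
- Complement (swap accept/reject states)
- Concatenation (NFA construction)
- Kleene star (NFA construction)
union is in this list
Therefore: closed

1


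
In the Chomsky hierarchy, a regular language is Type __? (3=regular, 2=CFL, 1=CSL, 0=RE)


Chomsky hierarchy levels:
  Type 3: Regular (DFA/NFA/regex)
  Type 2: Context-free (PDA)
  Type 1: Context-sensitive
  Type 0: Recursively enumerable (TM)
'regular' corresponds to Type 3

3


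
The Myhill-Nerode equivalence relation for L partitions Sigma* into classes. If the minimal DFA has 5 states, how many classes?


Myhill-Nerode theorem:
Number of equivalence classes = number of states in minimal DFA
Minimal DFA states = 5
Therefore equivalence classes = 5

5


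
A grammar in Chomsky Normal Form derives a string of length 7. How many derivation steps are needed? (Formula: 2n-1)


Chomsky Normal Form derivation:
String length n = 7
Each step either:
  - Splits a nonterminal into two (n-1 such steps)
  - Converts a nonterminal to terminal (n such steps)
Total = (n-1) + n = 2n - 1
= 2(7) - 1
= 14 - 1
= 13

13


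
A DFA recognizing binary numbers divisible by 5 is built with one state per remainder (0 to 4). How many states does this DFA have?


Divisibility by 5 is tracked via the remainder mod 5: 0, 1, ..., 4
The construction assigns one state to each remainder
Number of remainders = 5

5


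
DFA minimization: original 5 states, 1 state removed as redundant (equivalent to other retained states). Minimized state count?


Original DFA: 5 states
Redundant states removed: 1
Minimized states = original - removed
= 5 - 1
= 4

4


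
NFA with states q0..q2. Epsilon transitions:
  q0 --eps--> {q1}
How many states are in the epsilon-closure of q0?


Starting from q0
Initialize closure = {q0}
Follow epsilon from q0 -> add q1
Final closure: {q0, q1}
Size = 2

2


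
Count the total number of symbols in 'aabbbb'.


String: 'aabbbb'
Counting characters:
  'a' appears 2 time(s)
  'b' appears 4 time(s)
Total length = 2 + 4 = 6

6


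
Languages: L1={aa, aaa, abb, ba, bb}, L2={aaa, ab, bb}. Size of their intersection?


L1 = {aa, aaa, abb, ba, bb}
L2 = {aaa, ab, bb}
Checking each string in L1 against L2:
  'aa': in L2? No
  'aaa': in L2? Yes
  'abb': in L2? No
  'ba': in L2? No
  'bb': in L2? Yes
Intersection = {aaa, bb}
|L1 ∩ L2| = 2

2


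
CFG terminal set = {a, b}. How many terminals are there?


Terminal symbols: a, b
Counting each: a (#1), b (#2)
Total = 2

2


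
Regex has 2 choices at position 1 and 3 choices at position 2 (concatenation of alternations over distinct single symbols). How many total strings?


First group: 2 alternatives
Second group: 3 alternatives
Concatenation: each choice from group 1 pairs with each from group 2
Total = 2 x 3 = 6

6


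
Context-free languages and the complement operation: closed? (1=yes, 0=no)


CFL closure properties:
  Closed under: union, concatenation, Kleene star
  NOT closed under: intersection, complement
Operation 'complement' is in not-closed list -> No (not closed)

0


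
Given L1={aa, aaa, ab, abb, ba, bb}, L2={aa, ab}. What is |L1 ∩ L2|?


L1 = {aa, aaa, ab, abb, ba, bb}
L2 = {aa, ab}
Checking each string in L1 against L2:
  'aa': in L2? Yes
  'aaa': in L2? No
  'ab': in L2? Yes
  'abb': in L2? No
  'ba': in L2? No
  'bb': in L2? No
Intersection = {aa, ab}
|L1 ∩ L2| = 2

2


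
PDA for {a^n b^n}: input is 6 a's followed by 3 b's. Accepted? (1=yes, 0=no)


Language requires equal numbers of a's and b's
PDA pushes for each 'a', pops for each 'b'
Number of a's = 6
Number of b's = 3
6 != 3 -> Reject

0


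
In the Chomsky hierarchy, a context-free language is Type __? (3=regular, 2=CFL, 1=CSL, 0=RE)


Chomsky hierarchy levels:
  Type 3: Regular (DFA/NFA/regex)
  Type 2: Context-free (PDA)
  Type 1: Context-sensitive
  Type 0: Recursively enumerable (TM)
'context-free' corresponds to Type 2

2


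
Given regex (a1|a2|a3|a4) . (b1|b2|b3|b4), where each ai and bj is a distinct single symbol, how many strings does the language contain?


First group: 4 alternatives
Second group: 4 alternatives
Concatenation: each choice from group 1 pairs with each from group 2
Total = 4 x 4 = 16

16


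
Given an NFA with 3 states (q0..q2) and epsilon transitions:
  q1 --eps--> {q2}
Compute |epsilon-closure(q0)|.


Starting from q0
Initialize closure = {q0}
q0 has no outgoing epsilon transitions -> nothing to add
Final closure: {q0}
Size = 1

1


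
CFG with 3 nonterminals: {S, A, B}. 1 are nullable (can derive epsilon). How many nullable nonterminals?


Nonterminals: {S, A, B}
A nonterminal is nullable if it can derive epsilon
Counting nullable nonterminals: 1
Total nullable = 1

1


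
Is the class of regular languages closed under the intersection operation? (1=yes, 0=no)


Regular languages are closed under:
- Union (DFA product construction)
- Intersection (DFA product construction)
- Complement (swap accept/reject states)
- Concatenation (NFA construction)
- Kleene star (NFA construction)
intersection is in this list
Therefore: closed

1


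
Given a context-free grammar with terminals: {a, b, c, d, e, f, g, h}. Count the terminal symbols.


Terminal symbols: a, b, c, d, e, f, g, h
Counting each: a (#1), b (#2), c (#3), d (#4), e (#5), f (#6), g (#7), h (#8)
Total = 8

8


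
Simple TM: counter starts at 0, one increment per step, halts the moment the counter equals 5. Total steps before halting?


Counter starts at 0. Counting sequence:
  Step 1: counter = 1
  Step 2: counter = 2
  Step 3: counter = 3
  Step 4: counter = 4
  Step 5: counter = 5
Counter reached 5 -> halt
Total steps = 5

5


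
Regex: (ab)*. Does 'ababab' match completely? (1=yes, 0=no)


Pattern: (ab)*
String: 'ababab'
Pattern requires: zero or more repetitions of 'ab'
Pairs: ['ab', 'ab', 'ab']
All pairs are 'ab'? Yes
Result: 1

1


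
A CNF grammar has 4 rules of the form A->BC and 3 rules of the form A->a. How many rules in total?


CNF allows two rule forms:
  A -> BC (binary): 4 rules
  A -> a (terminal): 3 rules
Total = 4 + 3 = 7

7


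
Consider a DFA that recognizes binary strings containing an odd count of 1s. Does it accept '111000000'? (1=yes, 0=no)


DFA has 2 states: q_even (start, accept=no) and q_odd
Processing string '111000000' character by character:
  Position 0: read '1', 1-count=1 -> q_odd
  Position 1: read '1', 1-count=2 -> q_even
  Position 2: read '1', 1-count=3 -> q_odd
  Position 3: read '0', 1-count=3 -> q_odd (no change)
  Position 4: read '0', 1-count=3 -> q_odd (no change)
  Position 5: read '0', 1-count=3 -> q_odd (no change)
  Position 6: read '0', 1-count=3 -> q_odd (no change)
  Position 7: read '0', 1-count=3 -> q_odd (no change)
  Position 8: read '0', 1-count=3 -> q_odd (no change)
Final state: q_odd, total 1s = 3 (odd); the DFA requires an odd count -> accept

1


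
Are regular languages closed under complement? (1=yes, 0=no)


Regular languages are closed under all standard operations:
- Union: Yes (product construction)
- Intersection: Yes (product construction)
- Complement: Yes (swap accept/reject)
- Concatenation: Yes (NFA construction)
Operation: complement -> Closed

1


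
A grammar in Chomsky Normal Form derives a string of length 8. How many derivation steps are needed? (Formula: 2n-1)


Chomsky Normal Form derivation:
String length n = 8
Each step either:
  - Splits a nonterminal into two (n-1 such steps)
  - Converts a nonterminal to terminal (n such steps)
Total = (n-1) + n = 2n - 1
= 2(8) - 1
= 16 - 1
= 15

15


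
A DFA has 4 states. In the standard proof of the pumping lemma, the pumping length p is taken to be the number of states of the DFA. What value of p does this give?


Pumping lemma for regular languages (standard proof):
Take p = |Q|, the number of DFA states.
Any string of length >= |Q| passes through |Q|+1 states while reading its first |Q| symbols,
so by pigeonhole some state repeats, giving the loop that can be pumped.
Here |Q| = 4
Therefore the proof uses p = 4

4


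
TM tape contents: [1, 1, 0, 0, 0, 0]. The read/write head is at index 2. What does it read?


Tape: [1, 1, 0, 0, 0, 0]
Positions: 0 1 2 3 4 5
Values:    1 1 0 0 0 0
Head at position 2
tape[2] = 0

0


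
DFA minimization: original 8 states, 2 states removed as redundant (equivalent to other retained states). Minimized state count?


Original DFA: 8 states
Redundant states removed: 2
Minimized states = original - removed
= 8 - 2
= 6

6


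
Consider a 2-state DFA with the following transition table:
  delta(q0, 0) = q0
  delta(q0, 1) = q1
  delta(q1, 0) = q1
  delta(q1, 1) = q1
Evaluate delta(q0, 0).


Looking up transition function:
delta(q0, 0) in the table
Row: q0, Column: 0
Result: q0

q0


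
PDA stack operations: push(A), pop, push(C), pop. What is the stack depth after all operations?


Tracing stack operations:
  push(A) -> stack = [A], depth=1
  pop -> removed A, stack = [], depth=0
  push(C) -> stack = [C], depth=1
  pop -> removed C, stack = [], depth=0
Final depth = 0

0


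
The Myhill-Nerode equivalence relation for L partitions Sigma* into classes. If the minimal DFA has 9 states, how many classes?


Myhill-Nerode theorem:
Number of equivalence classes = number of states in minimal DFA
Minimal DFA states = 9
Therefore equivalence classes = 9

9


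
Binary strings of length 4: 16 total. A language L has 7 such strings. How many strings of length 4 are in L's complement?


Alphabet: {0,1}
String length: 4
Total strings of length 4 = 2^4 = 16
Strings in L = 7
Complement = total - |L|
= 16 - 7
= 9

9


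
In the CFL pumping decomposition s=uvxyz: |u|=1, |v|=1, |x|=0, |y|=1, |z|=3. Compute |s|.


|s| = |u| + |v| + |x| + |y| + |z|
= 1 + 1 + 0 + 1 + 3
= 2 + 0 + 4
= 2 + 4
= 6

6


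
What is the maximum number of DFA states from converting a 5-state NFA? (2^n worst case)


NFA has 5 states
Subset construction: each DFA state = subset of NFA states
Maximum subsets = 2^5
2^5 = 32

32


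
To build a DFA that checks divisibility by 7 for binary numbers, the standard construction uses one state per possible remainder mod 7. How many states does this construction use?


Divisibility by 7 is tracked via the remainder mod 7: 0, 1, ..., 6
The construction assigns one state to each remainder
Number of remainders = 7

7


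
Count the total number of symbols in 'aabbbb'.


String: 'aabbbb'
Counting characters:
  'a' appears 2 time(s)
  'b' appears 4 time(s)
Total length = 2 + 4 = 6

6


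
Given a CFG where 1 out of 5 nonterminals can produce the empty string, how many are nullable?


Nonterminals: {S, A, B, C, D}
A nonterminal is nullable if it can derive epsilon
Counting nullable nonterminals: 1
Total nullable = 1

1


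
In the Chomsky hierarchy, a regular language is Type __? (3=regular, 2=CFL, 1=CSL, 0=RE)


Chomsky hierarchy levels:
  Type 3: Regular (DFA/NFA/regex)
  Type 2: Context-free (PDA)
  Type 1: Context-sensitive
  Type 0: Recursively enumerable (TM)
'regular' corresponds to Type 3

3


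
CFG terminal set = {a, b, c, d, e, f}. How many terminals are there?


Terminal symbols: a, b, c, d, e, f
Counting each: a (#1), b (#2), c (#3), d (#4), e (#5), f (#6)
Total = 6

6


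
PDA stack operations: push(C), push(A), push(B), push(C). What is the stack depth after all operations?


Tracing stack operations:
  push(C) -> stack = [C], depth=1
  push(A) -> stack = [C,A], depth=2
  push(B) -> stack = [C,A,B], depth=3
  push(C) -> stack = [C,A,B,C], depth=4
Final depth = 4

4


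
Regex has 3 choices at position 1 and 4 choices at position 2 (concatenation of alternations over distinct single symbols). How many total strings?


First group: 3 alternatives
Second group: 4 alternatives
Concatenation: each choice from group 1 pairs with each from group 2
Total = 3 x 4 = 12

12


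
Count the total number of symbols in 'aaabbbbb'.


String: 'aaabbbbb'
Counting characters:
  'a' appears 3 time(s)
  'b' appears 5 time(s)
Total length = 3 + 5 = 8

8


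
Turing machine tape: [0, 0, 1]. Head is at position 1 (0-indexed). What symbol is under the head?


Tape: [0, 0, 1]
Positions: 0 1 2
Values:    0 0 1
Head at position 1
tape[1] = 0

0


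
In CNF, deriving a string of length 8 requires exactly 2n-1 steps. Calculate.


Chomsky Normal Form derivation:
String length n = 8
Each step either:
  - Splits a nonterminal into two (n-1 such steps)
  - Converts a nonterminal to terminal (n such steps)
Total = (n-1) + n = 2n - 1
= 2(8) - 1
= 16 - 1
= 15

15


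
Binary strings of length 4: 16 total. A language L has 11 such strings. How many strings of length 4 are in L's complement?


Alphabet: {0,1}
String length: 4
Total strings of length 4 = 2^4 = 16
Strings in L = 11
Complement = total - |L|
= 16 - 11
= 5

5


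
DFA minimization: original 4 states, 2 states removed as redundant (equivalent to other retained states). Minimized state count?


Original DFA: 4 states
Redundant states removed: 2
Minimized states = original - removed
= 4 - 2
= 2

2


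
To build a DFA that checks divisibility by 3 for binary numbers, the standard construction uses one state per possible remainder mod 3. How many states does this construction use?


Divisibility by 3 is tracked via the remainder mod 3: 0, 1, ..., 2
The construction assigns one state to each remainder
Number of remainders = 3

3
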